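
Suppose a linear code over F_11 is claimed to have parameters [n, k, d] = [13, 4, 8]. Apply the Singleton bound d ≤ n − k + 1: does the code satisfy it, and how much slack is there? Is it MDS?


Singleton RHS = n − k + 1 = 10, slack = 2, bound satisfied, not MDS.

Singleton bound: d ≤ n − k + 1.
Here n = 13, k = 4, so n − k + 1 = 10.
Given d = 8, check d ≤ 10: YES.
Slack = (n − k + 1) − d = 2.
The code is NOT MDS (slack = 2 > 0).
Description: the claimed parameters are [13, 4, 8]_11; such a code would be non-MDS.


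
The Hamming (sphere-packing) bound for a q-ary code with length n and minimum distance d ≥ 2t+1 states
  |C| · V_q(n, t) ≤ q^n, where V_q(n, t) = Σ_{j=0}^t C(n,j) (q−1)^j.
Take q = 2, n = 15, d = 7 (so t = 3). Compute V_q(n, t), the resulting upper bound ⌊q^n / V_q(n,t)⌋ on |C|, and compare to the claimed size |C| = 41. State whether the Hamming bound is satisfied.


V_q(n, t) = 576, q^n = 32768, Hamming bound = 56, |C| = 41 ≤ bound (satisfied).

Step 1: Compute V_q(n, t) = Σ_{j=0}^3 C(n, j) (q−1)^j.
  j = 0: C(15,0)·(1)^0 = 1·1 = 1.
  j = 1: C(15,1)·(1)^1 = 15·1 = 15.
  j = 2: C(15,2)·(1)^2 = 105·1 = 105.
  j = 3: C(15,3)·(1)^3 = 455·1 = 455.
  V_q(n, t) = 1 + 15 + 105 + 455 = 576.
Step 2: q^n = 2^15 = 32768.
Step 3: Hamming bound ⌊q^n / V_q(n,t)⌋ = ⌊32768/576⌋ = 56.
Step 4: Compare |C| = 41 to 56: satisfied.
The claimed |C| lies below the Hamming bound.


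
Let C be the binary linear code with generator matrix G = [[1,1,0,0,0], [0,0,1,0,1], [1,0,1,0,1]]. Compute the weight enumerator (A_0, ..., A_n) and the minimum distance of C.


Weight distribution: A_0 = 1, A_1 = 2, A_2 = 2, A_3 = 2, A_4 = 1. Minimum distance d = 1.

Enumerate all 2^3 = 8 messages m ∈ F_2^3.
For each, compute codeword c = mG in F_2^5, then tally its weight.
  m = 000 → c = 00000, weight = 0.
  m = 100 → c = 11000, weight = 2.
  m = 010 → c = 00101, weight = 2.
  m = 110 → c = 11101, weight = 4.
  m = 001 → c = 10101, weight = 3.
  m = 101 → c = 01101, weight = 3.
  m = 011 → c = 10000, weight = 1.
  m = 111 → c = 01000, weight = 1.
Tally weights:
  weight 0: 1 codewords.
  weight 1: 2 codewords.
  weight 2: 2 codewords.
  weight 3: 2 codewords.
  weight 4: 1 codewords.
Minimum distance d = smallest w > 0 with A_w > 0 = 1.
Sanity: Σ A_w = 8 = 2^3 = 8 ✓.


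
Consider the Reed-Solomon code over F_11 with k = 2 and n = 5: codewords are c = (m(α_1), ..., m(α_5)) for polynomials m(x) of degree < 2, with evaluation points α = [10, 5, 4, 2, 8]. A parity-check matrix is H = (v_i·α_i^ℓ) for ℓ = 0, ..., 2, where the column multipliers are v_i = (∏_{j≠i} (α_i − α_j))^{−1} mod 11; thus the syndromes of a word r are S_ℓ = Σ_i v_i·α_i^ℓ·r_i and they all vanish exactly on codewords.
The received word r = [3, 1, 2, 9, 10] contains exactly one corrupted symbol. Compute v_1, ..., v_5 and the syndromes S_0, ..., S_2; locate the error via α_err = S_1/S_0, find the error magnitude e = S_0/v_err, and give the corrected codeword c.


S = (8, 7, 2), error at position 2, error magnitude e = 8, c = [3, 4, 2, 9, 10].

Step 1: column multipliers v_i = (∏_{j≠i}(α_i − α_j))^{−1} mod 11.
  i = 1 (α = 10): (10−5)(10−4)(10−2)(10−8) = 5·6·8·2 = 480 ≡ 7, so v_1 = 7^{−1} = 8 (mod 11).
  i = 2 (α = 5): (5−10)(5−4)(5−2)(5−8) = (−5)·1·3·(−3) = 45 ≡ 1, so v_2 = 1^{−1} = 1 (mod 11).
  i = 3 (α = 4): (4−10)(4−5)(4−2)(4−8) = (−6)·(−1)·2·(−4) = −48 ≡ 7, so v_3 = 7^{−1} = 8 (mod 11).
  i = 4 (α = 2): (2−10)(2−5)(2−4)(2−8) = (−8)·(−3)·(−2)·(−6) = 288 ≡ 2, so v_4 = 2^{−1} = 6 (mod 11).
  i = 5 (α = 8): (8−10)(8−5)(8−4)(8−2) = (−2)·3·4·6 = −144 ≡ 10, so v_5 = 10^{−1} = 10 (mod 11).
  v = [8, 1, 8, 6, 10].
Step 2: syndromes of r = [3, 1, 2, 9, 10] (all sums mod 11).
  S_0 = Σ v_i r_i = 8·3 + 1·1 + 8·2 + 6·9 + 10·10 = 195 ≡ 8.
  S_1 = Σ v_i α_i r_i = 8·10·3 + 1·5·1 + 8·4·2 + 6·2·9 + 10·8·10 = 1217 ≡ 7.
  α_i^2 mod 11 = [1, 3, 5, 4, 9].
  S_2 = Σ v_i α_i^2 r_i = 8·1·3 + 1·3·1 + 8·5·2 + 6·4·9 + 10·9·10 = 1223 ≡ 2.
  S = (8, 7, 2) ≠ 0, so r is not a codeword (an error is present).
Step 3: locate the error. For a single error e at position i, S_ℓ = v_i·e·α_i^ℓ, so α_err = S_1/S_0.
  S_0^{−1} = 8^{−1} = 7 (mod 11), so α_err = 7·7 = 49 ≡ 5 = α_2. Error position i = 2.
  Consistency check: S_2/S_1 = 2·8 = 16 ≡ 5 = α_err ✓ (single-error assumption holds).
Step 4: error magnitude e = S_0/v_2 = S_0·∏_{j≠2}(α_2 − α_j) = 8·1 = 8 ≡ 8 (mod 11).
Step 5: correct position 2: c_2 = r_2 − e = 1 − 8 ≡ 4 (mod 11). Hence c = [3, 4, 2, 9, 10].
  Check: interpolating c through the α_i gives m(x) = 5 + 2·x (degree < 2) with m(α_i) = c_i for every i, so c is indeed a codeword.


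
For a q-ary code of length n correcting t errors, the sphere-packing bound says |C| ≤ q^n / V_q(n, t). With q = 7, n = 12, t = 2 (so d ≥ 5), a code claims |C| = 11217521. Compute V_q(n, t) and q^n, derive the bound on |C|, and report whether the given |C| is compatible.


V_q(n, t) = 2449, q^n = 13841287201, Hamming bound = 5651811, |C| = 11217521 > bound (violated).

Step 1: Compute V_q(n, t) = Σ_{j=0}^2 C(n, j) (q−1)^j.
  j = 0: C(12,0)·(6)^0 = 1·1 = 1.
  j = 1: C(12,1)·(6)^1 = 12·6 = 72.
  j = 2: C(12,2)·(6)^2 = 66·36 = 2376.
  V_q(n, t) = 1 + 72 + 2376 = 2449.
Step 2: q^n = 7^12 = 13841287201.
Step 3: Hamming bound ⌊q^n / V_q(n,t)⌋ = ⌊13841287201/2449⌋ = 5651811.
Step 4: Compare |C| = 11217521 to 5651811: violated.
The claimed |C| lies above the Hamming bound, so no 7-ary code of length 12 with d ≥ 5 can have 11217521 codewords.


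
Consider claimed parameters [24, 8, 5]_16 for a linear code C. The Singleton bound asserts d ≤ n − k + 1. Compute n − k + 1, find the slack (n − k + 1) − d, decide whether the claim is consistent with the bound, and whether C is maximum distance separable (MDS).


Singleton RHS = n − k + 1 = 17, slack = 12, bound satisfied, not MDS.

Singleton bound: d ≤ n − k + 1.
Here n = 24, k = 8, so n − k + 1 = 17.
Given d = 5, check d ≤ 17: YES.
Slack = (n − k + 1) − d = 12.
The code is NOT MDS (slack = 12 > 0).
Description: the claimed parameters are [24, 8, 5]_16; such a code would be non-MDS.


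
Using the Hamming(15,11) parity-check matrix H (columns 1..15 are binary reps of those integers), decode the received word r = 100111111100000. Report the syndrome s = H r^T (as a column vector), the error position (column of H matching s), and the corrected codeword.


s = (1, 0, 1, 0)^T, error position = 10, corrected codeword c = 100111111000000

Compute s = H r^T mod 2 one row at a time:
  s_1 = 1 + 1 + 1 + 0 + 0 + 0 + 0 + 0 = 3 ≡ 1 (mod 2).
  s_2 = 1 + 1 + 1 + 1 + 0 + 0 + 0 + 0 = 4 ≡ 0 (mod 2).
  s_3 = 0 + 0 + 1 + 1 + 1 + 0 + 0 + 0 = 3 ≡ 1 (mod 2).
  s_4 = 1 + 0 + 1 + 1 + 1 + 0 + 0 + 0 = 4 ≡ 0 (mod 2).
s = (1, 0, 1, 0)^T — this equals column 10 of H (binary 1010), so error is at position 10.
Correct: flip bit 10 of r = 100111111100000 to get c = 100111111000000.


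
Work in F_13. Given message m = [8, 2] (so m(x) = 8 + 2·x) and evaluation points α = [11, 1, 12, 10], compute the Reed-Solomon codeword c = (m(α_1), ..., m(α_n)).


c = [4, 10, 6, 2]

Message polynomial: m(x) = 8 + 2·x (mod 13).
For each evaluation point α_i, compute m(α_i) mod 13:
  α_1 = 11: Horner steps 2 → 4, so m(11) = 4.
  α_2 = 1: Horner steps 2 → 10, so m(1) = 10.
  α_3 = 12: Horner steps 2 → 6, so m(12) = 6.
  α_4 = 10: Horner steps 2 → 2, so m(10) = 2.
Codeword c = [4, 10, 6, 2] ∈ F_13^4.


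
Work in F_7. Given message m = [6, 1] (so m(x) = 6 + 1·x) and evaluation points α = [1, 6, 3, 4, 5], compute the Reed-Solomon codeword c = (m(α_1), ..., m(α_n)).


c = [0, 5, 2, 3, 4]

Message polynomial: m(x) = 6 + 1·x (mod 7).
For each evaluation point α_i, compute m(α_i) mod 7:
  α_1 = 1: Horner steps 1 → 0, so m(1) = 0.
  α_2 = 6: Horner steps 1 → 5, so m(6) = 5.
  α_3 = 3: Horner steps 1 → 2, so m(3) = 2.
  α_4 = 4: Horner steps 1 → 3, so m(4) = 3.
  α_5 = 5: Horner steps 1 → 4, so m(5) = 4.
Codeword c = [0, 5, 2, 3, 4] ∈ F_7^5.


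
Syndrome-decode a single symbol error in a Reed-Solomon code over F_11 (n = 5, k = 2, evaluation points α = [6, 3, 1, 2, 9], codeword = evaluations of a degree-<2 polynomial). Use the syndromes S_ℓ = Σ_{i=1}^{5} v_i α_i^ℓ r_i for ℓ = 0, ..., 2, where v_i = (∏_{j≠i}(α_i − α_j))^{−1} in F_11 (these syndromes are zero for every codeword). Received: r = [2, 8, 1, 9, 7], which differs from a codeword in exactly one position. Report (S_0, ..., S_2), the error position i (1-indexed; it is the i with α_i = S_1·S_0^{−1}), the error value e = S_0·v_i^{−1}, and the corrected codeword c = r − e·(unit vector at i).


S = (2, 4, 8), error at position 4, error magnitude e = 10, c = [2, 8, 1, 10, 7].

Step 1: column multipliers v_i = (∏_{j≠i}(α_i − α_j))^{−1} mod 11.
  i = 1 (α = 6): (6−3)(6−1)(6−2)(6−9) = 3·5·4·(−3) = −180 ≡ 7, so v_1 = 7^{−1} = 8 (mod 11).
  i = 2 (α = 3): (3−6)(3−1)(3−2)(3−9) = (−3)·2·1·(−6) = 36 ≡ 3, so v_2 = 3^{−1} = 4 (mod 11).
  i = 3 (α = 1): (1−6)(1−3)(1−2)(1−9) = (−5)·(−2)·(−1)·(−8) = 80 ≡ 3, so v_3 = 3^{−1} = 4 (mod 11).
  i = 4 (α = 2): (2−6)(2−3)(2−1)(2−9) = (−4)·(−1)·1·(−7) = −28 ≡ 5, so v_4 = 5^{−1} = 9 (mod 11).
  i = 5 (α = 9): (9−6)(9−3)(9−1)(9−2) = 3·6·8·7 = 1008 ≡ 7, so v_5 = 7^{−1} = 8 (mod 11).
  v = [8, 4, 4, 9, 8].
Step 2: syndromes of r = [2, 8, 1, 9, 7] (all sums mod 11).
  S_0 = Σ v_i r_i = 8·2 + 4·8 + 4·1 + 9·9 + 8·7 = 189 ≡ 2.
  S_1 = Σ v_i α_i r_i = 8·6·2 + 4·3·8 + 4·1·1 + 9·2·9 + 8·9·7 = 862 ≡ 4.
  α_i^2 mod 11 = [3, 9, 1, 4, 4].
  S_2 = Σ v_i α_i^2 r_i = 8·3·2 + 4·9·8 + 4·1·1 + 9·4·9 + 8·4·7 = 888 ≡ 8.
  S = (2, 4, 8) ≠ 0, so r is not a codeword (an error is present).
Step 3: locate the error. For a single error e at position i, S_ℓ = v_i·e·α_i^ℓ, so α_err = S_1/S_0.
  S_0^{−1} = 2^{−1} = 6 (mod 11), so α_err = 4·6 = 24 ≡ 2 = α_4. Error position i = 4.
  Consistency check: S_2/S_1 = 8·3 = 24 ≡ 2 = α_err ✓ (single-error assumption holds).
Step 4: error magnitude e = S_0/v_4 = S_0·∏_{j≠4}(α_4 − α_j) = 2·5 = 10 ≡ 10 (mod 11).
Step 5: correct position 4: c_4 = r_4 − e = 9 − 10 ≡ 10 (mod 11). Hence c = [2, 8, 1, 10, 7].
  Check: interpolating c through the α_i gives m(x) = 3 + 9·x (degree < 2) with m(α_i) = c_i for every i, so c is indeed a codeword.


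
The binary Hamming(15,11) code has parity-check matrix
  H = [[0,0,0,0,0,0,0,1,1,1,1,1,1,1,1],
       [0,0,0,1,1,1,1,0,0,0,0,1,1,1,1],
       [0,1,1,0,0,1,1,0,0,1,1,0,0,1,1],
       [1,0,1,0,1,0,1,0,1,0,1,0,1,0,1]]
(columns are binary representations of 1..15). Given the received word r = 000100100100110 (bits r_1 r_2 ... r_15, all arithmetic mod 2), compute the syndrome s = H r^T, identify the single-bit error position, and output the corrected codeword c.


s = (1, 0, 1, 0)^T, error position = 10, corrected codeword c = 000100100000110

Compute s = H r^T mod 2 one row at a time:
  s_1 = 0 + 0 + 1 + 0 + 0 + 1 + 1 + 0 = 3 ≡ 1 (mod 2).
  s_2 = 1 + 0 + 0 + 1 + 0 + 1 + 1 + 0 = 4 ≡ 0 (mod 2).
  s_3 = 0 + 0 + 0 + 1 + 1 + 0 + 1 + 0 = 3 ≡ 1 (mod 2).
  s_4 = 0 + 0 + 0 + 1 + 0 + 0 + 1 + 0 = 2 ≡ 0 (mod 2).
s = (1, 0, 1, 0)^T — this equals column 10 of H (binary 1010), so error is at position 10.
Correct: flip bit 10 of r = 000100100100110 to get c = 000100100000110.


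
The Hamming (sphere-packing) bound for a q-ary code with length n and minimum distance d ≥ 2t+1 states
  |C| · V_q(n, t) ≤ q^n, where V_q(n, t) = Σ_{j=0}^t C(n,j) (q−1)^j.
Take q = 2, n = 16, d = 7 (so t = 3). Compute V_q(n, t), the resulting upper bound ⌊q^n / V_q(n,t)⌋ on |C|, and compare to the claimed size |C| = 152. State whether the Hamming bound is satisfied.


V_q(n, t) = 697, q^n = 65536, Hamming bound = 94, |C| = 152 > bound (violated).

Step 1: Compute V_q(n, t) = Σ_{j=0}^3 C(n, j) (q−1)^j.
  j = 0: C(16,0)·(1)^0 = 1·1 = 1.
  j = 1: C(16,1)·(1)^1 = 16·1 = 16.
  j = 2: C(16,2)·(1)^2 = 120·1 = 120.
  j = 3: C(16,3)·(1)^3 = 560·1 = 560.
  V_q(n, t) = 1 + 16 + 120 + 560 = 697.
Step 2: q^n = 2^16 = 65536.
Step 3: Hamming bound ⌊q^n / V_q(n,t)⌋ = ⌊65536/697⌋ = 94.
Step 4: Compare |C| = 152 to 94: violated.
The claimed |C| lies above the Hamming bound, so no 2-ary code of length 16 with d ≥ 7 can have 152 codewords.


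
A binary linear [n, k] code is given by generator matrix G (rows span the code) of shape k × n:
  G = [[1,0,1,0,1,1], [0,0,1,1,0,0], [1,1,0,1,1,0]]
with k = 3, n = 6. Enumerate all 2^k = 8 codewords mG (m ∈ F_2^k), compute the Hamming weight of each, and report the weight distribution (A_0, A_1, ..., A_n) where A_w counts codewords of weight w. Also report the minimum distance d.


Weight distribution: A_0 = 1, A_2 = 2, A_4 = 5. Minimum distance d = 2.

Enumerate all 2^3 = 8 messages m ∈ F_2^3.
For each, compute codeword c = mG in F_2^6, then tally its weight.
  m = 000 → c = 000000, weight = 0.
  m = 100 → c = 101011, weight = 4.
  m = 010 → c = 001100, weight = 2.
  m = 110 → c = 100111, weight = 4.
  m = 001 → c = 110110, weight = 4.
  m = 101 → c = 011101, weight = 4.
  m = 011 → c = 111010, weight = 4.
  m = 111 → c = 010001, weight = 2.
Tally weights:
  weight 0: 1 codewords.
  weight 2: 2 codewords.
  weight 4: 5 codewords.
Minimum distance d = smallest w > 0 with A_w > 0 = 2.
Sanity: Σ A_w = 8 = 2^3 = 8 ✓.


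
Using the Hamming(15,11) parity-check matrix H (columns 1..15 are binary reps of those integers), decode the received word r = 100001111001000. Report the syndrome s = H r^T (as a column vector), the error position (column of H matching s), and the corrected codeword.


s = (1, 1, 0, 1)^T, error position = 13, corrected codeword c = 100001111001100

Compute s = H r^T mod 2 one row at a time:
  s_1 = 1 + 1 + 0 + 0 + 1 + 0 + 0 + 0 = 3 ≡ 1 (mod 2).
  s_2 = 0 + 0 + 1 + 1 + 1 + 0 + 0 + 0 = 3 ≡ 1 (mod 2).
  s_3 = 0 + 0 + 1 + 1 + 0 + 0 + 0 + 0 = 2 ≡ 0 (mod 2).
  s_4 = 1 + 0 + 0 + 1 + 1 + 0 + 0 + 0 = 3 ≡ 1 (mod 2).
s = (1, 1, 0, 1)^T — this equals column 13 of H (binary 1101), so error is at position 13.
Correct: flip bit 13 of r = 100001111001000 to get c = 100001111001100.


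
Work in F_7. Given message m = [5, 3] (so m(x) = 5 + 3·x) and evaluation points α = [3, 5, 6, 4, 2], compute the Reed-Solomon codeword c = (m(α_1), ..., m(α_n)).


c = [0, 6, 2, 3, 4]

Message polynomial: m(x) = 5 + 3·x (mod 7).
For each evaluation point α_i, compute m(α_i) mod 7:
  α_1 = 3: Horner steps 3 → 0, so m(3) = 0.
  α_2 = 5: Horner steps 3 → 6, so m(5) = 6.
  α_3 = 6: Horner steps 3 → 2, so m(6) = 2.
  α_4 = 4: Horner steps 3 → 3, so m(4) = 3.
  α_5 = 2: Horner steps 3 → 4, so m(2) = 4.
Codeword c = [0, 6, 2, 3, 4] ∈ F_7^5.


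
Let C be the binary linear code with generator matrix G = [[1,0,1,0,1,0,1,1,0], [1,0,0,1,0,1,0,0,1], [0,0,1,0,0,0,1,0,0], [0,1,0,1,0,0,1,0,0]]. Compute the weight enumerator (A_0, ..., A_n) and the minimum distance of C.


Weight distribution: A_0 = 1, A_2 = 1, A_3 = 3, A_4 = 1, A_5 = 4, A_6 = 5, A_7 = 1. Minimum distance d = 2.

Enumerate all 2^4 = 16 messages m ∈ F_2^4.
For each, compute codeword c = mG in F_2^9, then tally its weight.
  m = 0000 → c = 000000000, weight = 0.
  m = 1000 → c = 101010110, weight = 5.
  m = 0100 → c = 100101001, weight = 4.
  m = 1100 → c = 001111111, weight = 7.
  m = 0010 → c = 001000100, weight = 2.
  m = 1010 → c = 100010010, weight = 3.
  m = 0110 → c = 101101101, weight = 6.
  m = 1110 → c = 000111011, weight = 5.
  m = 0001 → c = 010100100, weight = 3.
  m = 1001 → c = 111110010, weight = 6.
  m = 0101 → c = 110001101, weight = 5.
  m = 1101 → c = 011011011, weight = 6.
  m = 0011 → c = 011100000, weight = 3.
  m = 1011 → c = 110110110, weight = 6.
  m = 0111 → c = 111001001, weight = 5.
  m = 1111 → c = 010011111, weight = 6.
Tally weights:
  weight 0: 1 codewords.
  weight 2: 1 codewords.
  weight 3: 3 codewords.
  weight 4: 1 codewords.
  weight 5: 4 codewords.
  weight 6: 5 codewords.
  weight 7: 1 codewords.
Minimum distance d = smallest w > 0 with A_w > 0 = 2.
Sanity: Σ A_w = 16 = 2^4 = 16 ✓.


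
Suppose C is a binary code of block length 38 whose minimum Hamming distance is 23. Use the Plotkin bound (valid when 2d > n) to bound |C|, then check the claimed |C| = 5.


Plotkin bound M ≤ 4; given |C| = 5 > bound (violated).

Check applicability: 2d = 46, n = 38.
2d − n = 8 > 0, so Plotkin applies.
Compute d/(2d−n) = 23/8 ≈ 2.8750.
⌊d/(2d−n)⌋ = 2.
Plotkin bound: M ≤ 2·2 = 4.
Given |C| = 5, check: VIOLATED.
This |C| is above the Plotkin bound, so no binary code with n = 38, d = 23 and 5 codewords exists.


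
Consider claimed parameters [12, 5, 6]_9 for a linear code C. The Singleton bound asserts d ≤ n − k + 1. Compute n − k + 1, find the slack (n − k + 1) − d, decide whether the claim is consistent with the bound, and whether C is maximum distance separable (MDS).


Singleton RHS = n − k + 1 = 8, slack = 2, bound satisfied, not MDS.

Singleton bound: d ≤ n − k + 1.
Here n = 12, k = 5, so n − k + 1 = 8.
Given d = 6, check d ≤ 8: YES.
Slack = (n − k + 1) − d = 2.
The code is NOT MDS (slack = 2 > 0).
Description: the claimed parameters are [12, 5, 6]_9; such a code would be non-MDS.


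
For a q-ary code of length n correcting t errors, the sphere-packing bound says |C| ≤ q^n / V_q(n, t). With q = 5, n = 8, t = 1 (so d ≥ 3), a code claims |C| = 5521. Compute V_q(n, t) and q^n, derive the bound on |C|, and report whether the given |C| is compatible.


V_q(n, t) = 33, q^n = 390625, Hamming bound = 11837, |C| = 5521 ≤ bound (satisfied).

Step 1: Compute V_q(n, t) = Σ_{j=0}^1 C(n, j) (q−1)^j.
  j = 0: C(8,0)·(4)^0 = 1·1 = 1.
  j = 1: C(8,1)·(4)^1 = 8·4 = 32.
  V_q(n, t) = 1 + 32 = 33.
Step 2: q^n = 5^8 = 390625.
Step 3: Hamming bound ⌊q^n / V_q(n,t)⌋ = ⌊390625/33⌋ = 11837.
Step 4: Compare |C| = 5521 to 11837: satisfied.
The claimed |C| lies below the Hamming bound.


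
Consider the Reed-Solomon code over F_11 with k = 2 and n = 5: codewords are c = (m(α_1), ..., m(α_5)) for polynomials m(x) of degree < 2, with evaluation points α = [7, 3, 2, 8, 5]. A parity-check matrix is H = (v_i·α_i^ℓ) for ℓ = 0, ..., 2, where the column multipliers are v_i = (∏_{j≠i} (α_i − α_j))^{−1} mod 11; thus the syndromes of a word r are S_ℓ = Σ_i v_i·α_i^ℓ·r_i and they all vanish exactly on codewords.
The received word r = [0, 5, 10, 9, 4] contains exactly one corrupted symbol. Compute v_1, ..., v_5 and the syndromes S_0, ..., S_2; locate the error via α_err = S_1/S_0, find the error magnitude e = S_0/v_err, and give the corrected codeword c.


S = (2, 6, 7), error at position 2, error magnitude e = 8, c = [0, 8, 10, 9, 4].

Step 1: column multipliers v_i = (∏_{j≠i}(α_i − α_j))^{−1} mod 11.
  i = 1 (α = 7): (7−3)(7−2)(7−8)(7−5) = 4·5·(−1)·2 = −40 ≡ 4, so v_1 = 4^{−1} = 3 (mod 11).
  i = 2 (α = 3): (3−7)(3−2)(3−8)(3−5) = (−4)·1·(−5)·(−2) = −40 ≡ 4, so v_2 = 4^{−1} = 3 (mod 11).
  i = 3 (α = 2): (2−7)(2−3)(2−8)(2−5) = (−5)·(−1)·(−6)·(−3) = 90 ≡ 2, so v_3 = 2^{−1} = 6 (mod 11).
  i = 4 (α = 8): (8−7)(8−3)(8−2)(8−5) = 1·5·6·3 = 90 ≡ 2, so v_4 = 2^{−1} = 6 (mod 11).
  i = 5 (α = 5): (5−7)(5−3)(5−2)(5−8) = (−2)·2·3·(−3) = 36 ≡ 3, so v_5 = 3^{−1} = 4 (mod 11).
  v = [3, 3, 6, 6, 4].
Step 2: syndromes of r = [0, 5, 10, 9, 4] (all sums mod 11).
  S_0 = Σ v_i r_i = 3·0 + 3·5 + 6·10 + 6·9 + 4·4 = 145 ≡ 2.
  S_1 = Σ v_i α_i r_i = 3·7·0 + 3·3·5 + 6·2·10 + 6·8·9 + 4·5·4 = 677 ≡ 6.
  α_i^2 mod 11 = [5, 9, 4, 9, 3].
  S_2 = Σ v_i α_i^2 r_i = 3·5·0 + 3·9·5 + 6·4·10 + 6·9·9 + 4·3·4 = 909 ≡ 7.
  S = (2, 6, 7) ≠ 0, so r is not a codeword (an error is present).
Step 3: locate the error. For a single error e at position i, S_ℓ = v_i·e·α_i^ℓ, so α_err = S_1/S_0.
  S_0^{−1} = 2^{−1} = 6 (mod 11), so α_err = 6·6 = 36 ≡ 3 = α_2. Error position i = 2.
  Consistency check: S_2/S_1 = 7·2 = 14 ≡ 3 = α_err ✓ (single-error assumption holds).
Step 4: error magnitude e = S_0/v_2 = S_0·∏_{j≠2}(α_2 − α_j) = 2·4 = 8 ≡ 8 (mod 11).
Step 5: correct position 2: c_2 = r_2 − e = 5 − 8 ≡ 8 (mod 11). Hence c = [0, 8, 10, 9, 4].
  Check: interpolating c through the α_i gives m(x) = 3 + 9·x (degree < 2) with m(α_i) = c_i for every i, so c is indeed a codeword.


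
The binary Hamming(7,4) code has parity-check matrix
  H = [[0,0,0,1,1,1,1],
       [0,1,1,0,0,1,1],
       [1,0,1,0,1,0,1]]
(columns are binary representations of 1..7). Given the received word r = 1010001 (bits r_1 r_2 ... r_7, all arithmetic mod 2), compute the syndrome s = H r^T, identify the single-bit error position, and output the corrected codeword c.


s = (1, 0, 1)^T, error position = 5, corrected codeword c = 1010101

Compute s = H r^T mod 2 one row at a time:
  s_1 = 0 + 0 + 0 + 1 = 1 ≡ 1 (mod 2).
  s_2 = 0 + 1 + 0 + 1 = 2 ≡ 0 (mod 2).
  s_3 = 1 + 1 + 0 + 1 = 3 ≡ 1 (mod 2).
s = (1, 0, 1)^T — this equals column 5 of H (binary 101), so error is at position 5.
Correct: flip bit 5 of r = 1010001 to get c = 1010101.


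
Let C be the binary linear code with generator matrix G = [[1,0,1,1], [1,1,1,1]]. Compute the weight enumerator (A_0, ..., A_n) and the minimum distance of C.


Weight distribution: A_0 = 1, A_1 = 1, A_3 = 1, A_4 = 1. Minimum distance d = 1.

Enumerate all 2^2 = 4 messages m ∈ F_2^2.
For each, compute codeword c = mG in F_2^4, then tally its weight.
  m = 00 → c = 0000, weight = 0.
  m = 10 → c = 1011, weight = 3.
  m = 01 → c = 1111, weight = 4.
  m = 11 → c = 0100, weight = 1.
Tally weights:
  weight 0: 1 codewords.
  weight 1: 1 codewords.
  weight 3: 1 codewords.
  weight 4: 1 codewords.
Minimum distance d = smallest w > 0 with A_w > 0 = 1.
Sanity: Σ A_w = 4 = 2^2 = 4 ✓.


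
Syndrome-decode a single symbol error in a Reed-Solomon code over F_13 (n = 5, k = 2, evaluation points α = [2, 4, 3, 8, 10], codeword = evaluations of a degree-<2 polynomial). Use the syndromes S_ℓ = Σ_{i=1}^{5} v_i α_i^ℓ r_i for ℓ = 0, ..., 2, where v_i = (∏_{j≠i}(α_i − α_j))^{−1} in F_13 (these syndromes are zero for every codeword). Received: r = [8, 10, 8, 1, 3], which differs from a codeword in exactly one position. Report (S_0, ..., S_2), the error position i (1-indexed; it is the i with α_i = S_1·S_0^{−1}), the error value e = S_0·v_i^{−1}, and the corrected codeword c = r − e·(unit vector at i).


S = (3, 9, 1), error at position 3, error magnitude e = 12, c = [8, 10, 9, 1, 3].

Step 1: column multipliers v_i = (∏_{j≠i}(α_i − α_j))^{−1} mod 13.
  i = 1 (α = 2): (2−4)(2−3)(2−8)(2−10) = (−2)·(−1)·(−6)·(−8) = 96 ≡ 5, so v_1 = 5^{−1} = 8 (mod 13).
  i = 2 (α = 4): (4−2)(4−3)(4−8)(4−10) = 2·1·(−4)·(−6) = 48 ≡ 9, so v_2 = 9^{−1} = 3 (mod 13).
  i = 3 (α = 3): (3−2)(3−4)(3−8)(3−10) = 1·(−1)·(−5)·(−7) = −35 ≡ 4, so v_3 = 4^{−1} = 10 (mod 13).
  i = 4 (α = 8): (8−2)(8−4)(8−3)(8−10) = 6·4·5·(−2) = −240 ≡ 7, so v_4 = 7^{−1} = 2 (mod 13).
  i = 5 (α = 10): (10−2)(10−4)(10−3)(10−8) = 8·6·7·2 = 672 ≡ 9, so v_5 = 9^{−1} = 3 (mod 13).
  v = [8, 3, 10, 2, 3].
Step 2: syndromes of r = [8, 10, 8, 1, 3] (all sums mod 13).
  S_0 = Σ v_i r_i = 8·8 + 3·10 + 10·8 + 2·1 + 3·3 = 185 ≡ 3.
  S_1 = Σ v_i α_i r_i = 8·2·8 + 3·4·10 + 10·3·8 + 2·8·1 + 3·10·3 = 594 ≡ 9.
  α_i^2 mod 13 = [4, 3, 9, 12, 9].
  S_2 = Σ v_i α_i^2 r_i = 8·4·8 + 3·3·10 + 10·9·8 + 2·12·1 + 3·9·3 = 1171 ≡ 1.
  S = (3, 9, 1) ≠ 0, so r is not a codeword (an error is present).
Step 3: locate the error. For a single error e at position i, S_ℓ = v_i·e·α_i^ℓ, so α_err = S_1/S_0.
  S_0^{−1} = 3^{−1} = 9 (mod 13), so α_err = 9·9 = 81 ≡ 3 = α_3. Error position i = 3.
  Consistency check: S_2/S_1 = 1·3 = 3 ≡ 3 = α_err ✓ (single-error assumption holds).
Step 4: error magnitude e = S_0/v_3 = S_0·∏_{j≠3}(α_3 − α_j) = 3·4 = 12 ≡ 12 (mod 13).
Step 5: correct position 3: c_3 = r_3 − e = 8 − 12 ≡ 9 (mod 13). Hence c = [8, 10, 9, 1, 3].
  Check: interpolating c through the α_i gives m(x) = 6 + 1·x (degree < 2) with m(α_i) = c_i for every i, so c is indeed a codeword.


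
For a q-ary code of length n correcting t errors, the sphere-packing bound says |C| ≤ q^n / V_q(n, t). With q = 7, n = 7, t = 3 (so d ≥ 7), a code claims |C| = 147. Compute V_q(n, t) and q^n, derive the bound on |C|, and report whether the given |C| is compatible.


V_q(n, t) = 8359, q^n = 823543, Hamming bound = 98, |C| = 147 > bound (violated).

Step 1: Compute V_q(n, t) = Σ_{j=0}^3 C(n, j) (q−1)^j.
  j = 0: C(7,0)·(6)^0 = 1·1 = 1.
  j = 1: C(7,1)·(6)^1 = 7·6 = 42.
  j = 2: C(7,2)·(6)^2 = 21·36 = 756.
  j = 3: C(7,3)·(6)^3 = 35·216 = 7560.
  V_q(n, t) = 1 + 42 + 756 + 7560 = 8359.
Step 2: q^n = 7^7 = 823543.
Step 3: Hamming bound ⌊q^n / V_q(n,t)⌋ = ⌊823543/8359⌋ = 98.
Step 4: Compare |C| = 147 to 98: violated.
The claimed |C| lies above the Hamming bound, so no 7-ary code of length 7 with d ≥ 7 can have 147 codewords.


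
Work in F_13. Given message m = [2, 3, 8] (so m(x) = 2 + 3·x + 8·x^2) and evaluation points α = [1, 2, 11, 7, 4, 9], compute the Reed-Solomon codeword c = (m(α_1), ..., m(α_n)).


c = [0, 1, 2, 12, 12, 1]

Message polynomial: m(x) = 2 + 3·x + 8·x^2 (mod 13).
For each evaluation point α_i, compute m(α_i) mod 13:
  α_1 = 1: Horner steps 8 → 11 → 0, so m(1) = 0.
  α_2 = 2: Horner steps 8 → 6 → 1, so m(2) = 1.
  α_3 = 11: Horner steps 8 → 0 → 2, so m(11) = 2.
  α_4 = 7: Horner steps 8 → 7 → 12, so m(7) = 12.
  α_5 = 4: Horner steps 8 → 9 → 12, so m(4) = 12.
  α_6 = 9: Horner steps 8 → 10 → 1, so m(9) = 1.
Codeword c = [0, 1, 2, 12, 12, 1] ∈ F_13^6.


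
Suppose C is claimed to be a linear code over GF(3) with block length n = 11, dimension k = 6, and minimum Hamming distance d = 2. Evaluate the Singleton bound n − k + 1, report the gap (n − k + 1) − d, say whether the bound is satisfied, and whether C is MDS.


Singleton RHS = n − k + 1 = 6, slack = 4, bound satisfied, not MDS.

Singleton bound: d ≤ n − k + 1.
Here n = 11, k = 6, so n − k + 1 = 6.
Given d = 2, check d ≤ 6: YES.
Slack = (n − k + 1) − d = 4.
The code is NOT MDS (slack = 4 > 0).
Description: the claimed parameters are [11, 6, 2]_3; such a code would be non-MDS.


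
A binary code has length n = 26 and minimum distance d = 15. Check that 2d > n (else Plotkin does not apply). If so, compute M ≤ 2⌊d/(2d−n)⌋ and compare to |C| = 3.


Plotkin bound M ≤ 6; given |C| = 3 ≤ bound (satisfied).

Check applicability: 2d = 30, n = 26.
2d − n = 4 > 0, so Plotkin applies.
Compute d/(2d−n) = 15/4 ≈ 3.7500.
⌊d/(2d−n)⌋ = 3.
Plotkin bound: M ≤ 2·3 = 6.
Given |C| = 3, check: satisfied.
This |C| is below the Plotkin bound.


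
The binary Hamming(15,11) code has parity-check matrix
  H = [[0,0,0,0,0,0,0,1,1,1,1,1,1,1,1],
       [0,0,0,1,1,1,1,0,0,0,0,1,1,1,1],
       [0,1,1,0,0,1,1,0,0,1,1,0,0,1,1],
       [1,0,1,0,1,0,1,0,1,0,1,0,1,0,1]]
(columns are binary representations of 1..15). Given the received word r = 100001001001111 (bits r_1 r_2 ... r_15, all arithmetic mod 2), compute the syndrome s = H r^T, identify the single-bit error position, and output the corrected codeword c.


s = (1, 1, 1, 0)^T, error position = 14, corrected codeword c = 100001001001101

Compute s = H r^T mod 2 one row at a time:
  s_1 = 0 + 1 + 0 + 0 + 1 + 1 + 1 + 1 = 5 ≡ 1 (mod 2).
  s_2 = 0 + 0 + 1 + 0 + 1 + 1 + 1 + 1 = 5 ≡ 1 (mod 2).
  s_3 = 0 + 0 + 1 + 0 + 0 + 0 + 1 + 1 = 3 ≡ 1 (mod 2).
  s_4 = 1 + 0 + 0 + 0 + 1 + 0 + 1 + 1 = 4 ≡ 0 (mod 2).
s = (1, 1, 1, 0)^T — this equals column 14 of H (binary 1110), so error is at position 14.
Correct: flip bit 14 of r = 100001001001111 to get c = 100001001001101.


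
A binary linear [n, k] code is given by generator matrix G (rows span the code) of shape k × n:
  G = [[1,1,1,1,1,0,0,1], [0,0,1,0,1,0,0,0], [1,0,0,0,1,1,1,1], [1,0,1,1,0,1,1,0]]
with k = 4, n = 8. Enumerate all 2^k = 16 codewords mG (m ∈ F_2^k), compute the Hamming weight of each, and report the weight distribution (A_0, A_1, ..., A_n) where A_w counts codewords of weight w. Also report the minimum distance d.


Weight distribution: A_0 = 1, A_2 = 3, A_4 = 3, A_5 = 8, A_6 = 1. Minimum distance d = 2.

Enumerate all 2^4 = 16 messages m ∈ F_2^4.
For each, compute codeword c = mG in F_2^8, then tally its weight.
  m = 0000 → c = 00000000, weight = 0.
  m = 1000 → c = 11111001, weight = 6.
  m = 0100 → c = 00101000, weight = 2.
  m = 1100 → c = 11010001, weight = 4.
  m = 0010 → c = 10001111, weight = 5.
  m = 1010 → c = 01110110, weight = 5.
  m = 0110 → c = 10100111, weight = 5.
  m = 1110 → c = 01011110, weight = 5.
  m = 0001 → c = 10110110, weight = 5.
  m = 1001 → c = 01001111, weight = 5.
  m = 0101 → c = 10011110, weight = 5.
  m = 1101 → c = 01100111, weight = 5.
  m = 0011 → c = 00111001, weight = 4.
  m = 1011 → c = 11000000, weight = 2.
  m = 0111 → c = 00010001, weight = 2.
  m = 1111 → c = 11101000, weight = 4.
Tally weights:
  weight 0: 1 codewords.
  weight 2: 3 codewords.
  weight 4: 3 codewords.
  weight 5: 8 codewords.
  weight 6: 1 codewords.
Minimum distance d = smallest w > 0 with A_w > 0 = 2.
Sanity: Σ A_w = 16 = 2^4 = 16 ✓.


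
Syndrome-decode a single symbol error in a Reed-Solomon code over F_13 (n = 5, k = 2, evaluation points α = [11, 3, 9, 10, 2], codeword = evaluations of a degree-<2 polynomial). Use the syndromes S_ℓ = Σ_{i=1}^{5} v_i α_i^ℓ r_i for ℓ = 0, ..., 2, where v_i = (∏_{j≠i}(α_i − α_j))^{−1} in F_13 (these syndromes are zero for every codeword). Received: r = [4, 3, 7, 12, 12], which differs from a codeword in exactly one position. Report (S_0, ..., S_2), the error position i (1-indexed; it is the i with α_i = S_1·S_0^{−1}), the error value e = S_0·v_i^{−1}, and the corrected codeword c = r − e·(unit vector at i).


S = (4, 8, 3), error at position 5, error magnitude e = 1, c = [4, 3, 7, 12, 11].

Step 1: column multipliers v_i = (∏_{j≠i}(α_i − α_j))^{−1} mod 13.
  i = 1 (α = 11): (11−3)(11−9)(11−10)(11−2) = 8·2·1·9 = 144 ≡ 1, so v_1 = 1^{−1} = 1 (mod 13).
  i = 2 (α = 3): (3−11)(3−9)(3−10)(3−2) = (−8)·(−6)·(−7)·1 = −336 ≡ 2, so v_2 = 2^{−1} = 7 (mod 13).
  i = 3 (α = 9): (9−11)(9−3)(9−10)(9−2) = (−2)·6·(−1)·7 = 84 ≡ 6, so v_3 = 6^{−1} = 11 (mod 13).
  i = 4 (α = 10): (10−11)(10−3)(10−9)(10−2) = (−1)·7·1·8 = −56 ≡ 9, so v_4 = 9^{−1} = 3 (mod 13).
  i = 5 (α = 2): (2−11)(2−3)(2−9)(2−10) = (−9)·(−1)·(−7)·(−8) = 504 ≡ 10, so v_5 = 10^{−1} = 4 (mod 13).
  v = [1, 7, 11, 3, 4].
Step 2: syndromes of r = [4, 3, 7, 12, 12] (all sums mod 13).
  S_0 = Σ v_i r_i = 1·4 + 7·3 + 11·7 + 3·12 + 4·12 = 186 ≡ 4.
  S_1 = Σ v_i α_i r_i = 1·11·4 + 7·3·3 + 11·9·7 + 3·10·12 + 4·2·12 = 1256 ≡ 8.
  α_i^2 mod 13 = [4, 9, 3, 9, 4].
  S_2 = Σ v_i α_i^2 r_i = 1·4·4 + 7·9·3 + 11·3·7 + 3·9·12 + 4·4·12 = 952 ≡ 3.
  S = (4, 8, 3) ≠ 0, so r is not a codeword (an error is present).
Step 3: locate the error. For a single error e at position i, S_ℓ = v_i·e·α_i^ℓ, so α_err = S_1/S_0.
  S_0^{−1} = 4^{−1} = 10 (mod 13), so α_err = 8·10 = 80 ≡ 2 = α_5. Error position i = 5.
  Consistency check: S_2/S_1 = 3·5 = 15 ≡ 2 = α_err ✓ (single-error assumption holds).
Step 4: error magnitude e = S_0/v_5 = S_0·∏_{j≠5}(α_5 − α_j) = 4·10 = 40 ≡ 1 (mod 13).
Step 5: correct position 5: c_5 = r_5 − e = 12 − 1 ≡ 11 (mod 13). Hence c = [4, 3, 7, 12, 11].
  Check: interpolating c through the α_i gives m(x) = 1 + 5·x (degree < 2) with m(α_i) = c_i for every i, so c is indeed a codeword.


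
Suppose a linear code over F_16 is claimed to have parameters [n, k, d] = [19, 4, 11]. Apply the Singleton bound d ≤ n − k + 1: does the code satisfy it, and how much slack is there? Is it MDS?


Singleton RHS = n − k + 1 = 16, slack = 5, bound satisfied, not MDS.

Singleton bound: d ≤ n − k + 1.
Here n = 19, k = 4, so n − k + 1 = 16.
Given d = 11, check d ≤ 16: YES.
Slack = (n − k + 1) − d = 5.
The code is NOT MDS (slack = 5 > 0).
Description: the claimed parameters are [19, 4, 11]_16; such a code would be non-MDS.


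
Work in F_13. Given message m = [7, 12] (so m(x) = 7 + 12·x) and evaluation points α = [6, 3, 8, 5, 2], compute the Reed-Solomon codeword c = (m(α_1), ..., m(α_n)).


c = [1, 4, 12, 2, 5]

Message polynomial: m(x) = 7 + 12·x (mod 13).
For each evaluation point α_i, compute m(α_i) mod 13:
  α_1 = 6: Horner steps 12 → 1, so m(6) = 1.
  α_2 = 3: Horner steps 12 → 4, so m(3) = 4.
  α_3 = 8: Horner steps 12 → 12, so m(8) = 12.
  α_4 = 5: Horner steps 12 → 2, so m(5) = 2.
  α_5 = 2: Horner steps 12 → 5, so m(2) = 5.
Codeword c = [1, 4, 12, 2, 5] ∈ F_13^5.


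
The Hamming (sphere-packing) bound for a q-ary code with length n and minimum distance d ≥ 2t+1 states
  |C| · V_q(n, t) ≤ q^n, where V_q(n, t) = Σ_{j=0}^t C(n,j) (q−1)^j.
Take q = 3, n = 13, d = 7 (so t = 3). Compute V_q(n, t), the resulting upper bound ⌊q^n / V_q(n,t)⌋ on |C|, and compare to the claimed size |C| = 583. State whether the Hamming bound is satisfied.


V_q(n, t) = 2627, q^n = 1594323, Hamming bound = 606, |C| = 583 ≤ bound (satisfied).

Step 1: Compute V_q(n, t) = Σ_{j=0}^3 C(n, j) (q−1)^j.
  j = 0: C(13,0)·(2)^0 = 1·1 = 1.
  j = 1: C(13,1)·(2)^1 = 13·2 = 26.
  j = 2: C(13,2)·(2)^2 = 78·4 = 312.
  j = 3: C(13,3)·(2)^3 = 286·8 = 2288.
  V_q(n, t) = 1 + 26 + 312 + 2288 = 2627.
Step 2: q^n = 3^13 = 1594323.
Step 3: Hamming bound ⌊q^n / V_q(n,t)⌋ = ⌊1594323/2627⌋ = 606.
Step 4: Compare |C| = 583 to 606: satisfied.
The claimed |C| lies below the Hamming bound.


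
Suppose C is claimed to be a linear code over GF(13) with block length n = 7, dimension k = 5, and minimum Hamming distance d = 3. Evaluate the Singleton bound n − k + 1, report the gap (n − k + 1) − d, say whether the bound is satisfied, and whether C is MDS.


Singleton RHS = n − k + 1 = 3, slack = 0, bound satisfied, MDS.

Singleton bound: d ≤ n − k + 1.
Here n = 7, k = 5, so n − k + 1 = 3.
Given d = 3, check d ≤ 3: YES.
Slack = (n − k + 1) − d = 0.
The code is MDS (slack = 0).
Description: the claimed parameters are [7, 5, 3]_13; such a code would be MDS (meets Singleton bound).


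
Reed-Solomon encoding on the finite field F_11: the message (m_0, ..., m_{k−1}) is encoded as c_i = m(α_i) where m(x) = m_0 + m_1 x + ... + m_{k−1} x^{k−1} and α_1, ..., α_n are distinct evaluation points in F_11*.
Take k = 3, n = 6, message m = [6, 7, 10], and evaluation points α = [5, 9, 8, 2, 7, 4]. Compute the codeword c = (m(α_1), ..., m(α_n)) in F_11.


c = [5, 10, 9, 5, 6, 7]

Message polynomial: m(x) = 6 + 7·x + 10·x^2 (mod 11).
For each evaluation point α_i, compute m(α_i) mod 11:
  α_1 = 5: Horner steps 10 → 2 → 5, so m(5) = 5.
  α_2 = 9: Horner steps 10 → 9 → 10, so m(9) = 10.
  α_3 = 8: Horner steps 10 → 10 → 9, so m(8) = 9.
  α_4 = 2: Horner steps 10 → 5 → 5, so m(2) = 5.
  α_5 = 7: Horner steps 10 → 0 → 6, so m(7) = 6.
  α_6 = 4: Horner steps 10 → 3 → 7, so m(4) = 7.
Codeword c = [5, 10, 9, 5, 6, 7] ∈ F_11^6.


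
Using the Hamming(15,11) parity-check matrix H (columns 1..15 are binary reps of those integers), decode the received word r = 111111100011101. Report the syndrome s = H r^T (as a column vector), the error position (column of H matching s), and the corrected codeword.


s = (0, 1, 0, 1)^T, error position = 5, corrected codeword c = 111101100011101

Compute s = H r^T mod 2 one row at a time:
  s_1 = 0 + 0 + 0 + 1 + 1 + 1 + 0 + 1 = 4 ≡ 0 (mod 2).
  s_2 = 1 + 1 + 1 + 1 + 1 + 1 + 0 + 1 = 7 ≡ 1 (mod 2).
  s_3 = 1 + 1 + 1 + 1 + 0 + 1 + 0 + 1 = 6 ≡ 0 (mod 2).
  s_4 = 1 + 1 + 1 + 1 + 0 + 1 + 1 + 1 = 7 ≡ 1 (mod 2).
s = (0, 1, 0, 1)^T — this equals column 5 of H (binary 0101), so error is at position 5.
Correct: flip bit 5 of r = 111111100011101 to get c = 111101100011101.


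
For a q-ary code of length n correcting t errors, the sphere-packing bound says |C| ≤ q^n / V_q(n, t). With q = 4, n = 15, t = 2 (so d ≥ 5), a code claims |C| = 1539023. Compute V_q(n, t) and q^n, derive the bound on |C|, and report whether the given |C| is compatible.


V_q(n, t) = 991, q^n = 1073741824, Hamming bound = 1083493, |C| = 1539023 > bound (violated).

Step 1: Compute V_q(n, t) = Σ_{j=0}^2 C(n, j) (q−1)^j.
  j = 0: C(15,0)·(3)^0 = 1·1 = 1.
  j = 1: C(15,1)·(3)^1 = 15·3 = 45.
  j = 2: C(15,2)·(3)^2 = 105·9 = 945.
  V_q(n, t) = 1 + 45 + 945 = 991.
Step 2: q^n = 4^15 = 1073741824.
Step 3: Hamming bound ⌊q^n / V_q(n,t)⌋ = ⌊1073741824/991⌋ = 1083493.
Step 4: Compare |C| = 1539023 to 1083493: violated.
The claimed |C| lies above the Hamming bound, so no 4-ary code of length 15 with d ≥ 5 can have 1539023 codewords.


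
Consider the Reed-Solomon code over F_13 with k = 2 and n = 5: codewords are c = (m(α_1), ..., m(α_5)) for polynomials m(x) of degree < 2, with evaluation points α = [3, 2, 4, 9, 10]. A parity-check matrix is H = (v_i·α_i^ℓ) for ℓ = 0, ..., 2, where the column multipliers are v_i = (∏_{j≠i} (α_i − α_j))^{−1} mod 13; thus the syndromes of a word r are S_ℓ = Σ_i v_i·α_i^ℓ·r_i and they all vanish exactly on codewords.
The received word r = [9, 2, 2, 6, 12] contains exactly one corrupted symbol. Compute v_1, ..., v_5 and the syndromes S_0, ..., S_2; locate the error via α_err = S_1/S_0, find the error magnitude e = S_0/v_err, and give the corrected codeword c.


S = (8, 3, 6), error at position 2, error magnitude e = 12, c = [9, 3, 2, 6, 12].

Step 1: column multipliers v_i = (∏_{j≠i}(α_i − α_j))^{−1} mod 13.
  i = 1 (α = 3): (3−2)(3−4)(3−9)(3−10) = 1·(−1)·(−6)·(−7) = −42 ≡ 10, so v_1 = 10^{−1} = 4 (mod 13).
  i = 2 (α = 2): (2−3)(2−4)(2−9)(2−10) = (−1)·(−2)·(−7)·(−8) = 112 ≡ 8, so v_2 = 8^{−1} = 5 (mod 13).
  i = 3 (α = 4): (4−3)(4−2)(4−9)(4−10) = 1·2·(−5)·(−6) = 60 ≡ 8, so v_3 = 8^{−1} = 5 (mod 13).
  i = 4 (α = 9): (9−3)(9−2)(9−4)(9−10) = 6·7·5·(−1) = −210 ≡ 11, so v_4 = 11^{−1} = 6 (mod 13).
  i = 5 (α = 10): (10−3)(10−2)(10−4)(10−9) = 7·8·6·1 = 336 ≡ 11, so v_5 = 11^{−1} = 6 (mod 13).
  v = [4, 5, 5, 6, 6].
Step 2: syndromes of r = [9, 2, 2, 6, 12] (all sums mod 13).
  S_0 = Σ v_i r_i = 4·9 + 5·2 + 5·2 + 6·6 + 6·12 = 164 ≡ 8.
  S_1 = Σ v_i α_i r_i = 4·3·9 + 5·2·2 + 5·4·2 + 6·9·6 + 6·10·12 = 1212 ≡ 3.
  α_i^2 mod 13 = [9, 4, 3, 3, 9].
  S_2 = Σ v_i α_i^2 r_i = 4·9·9 + 5·4·2 + 5·3·2 + 6·3·6 + 6·9·12 = 1150 ≡ 6.
  S = (8, 3, 6) ≠ 0, so r is not a codeword (an error is present).
Step 3: locate the error. For a single error e at position i, S_ℓ = v_i·e·α_i^ℓ, so α_err = S_1/S_0.
  S_0^{−1} = 8^{−1} = 5 (mod 13), so α_err = 3·5 = 15 ≡ 2 = α_2. Error position i = 2.
  Consistency check: S_2/S_1 = 6·9 = 54 ≡ 2 = α_err ✓ (single-error assumption holds).
Step 4: error magnitude e = S_0/v_2 = S_0·∏_{j≠2}(α_2 − α_j) = 8·8 = 64 ≡ 12 (mod 13).
Step 5: correct position 2: c_2 = r_2 − e = 2 − 12 ≡ 3 (mod 13). Hence c = [9, 3, 2, 6, 12].
  Check: interpolating c through the α_i gives m(x) = 4 + 6·x (degree < 2) with m(α_i) = c_i for every i, so c is indeed a codeword.


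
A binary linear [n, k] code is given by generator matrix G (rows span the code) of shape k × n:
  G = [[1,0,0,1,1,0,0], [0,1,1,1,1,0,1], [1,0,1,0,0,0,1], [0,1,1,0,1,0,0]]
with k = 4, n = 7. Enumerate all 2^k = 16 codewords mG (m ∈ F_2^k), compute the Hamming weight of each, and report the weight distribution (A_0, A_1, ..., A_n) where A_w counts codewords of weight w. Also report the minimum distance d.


Weight distribution: A_0 = 1, A_1 = 1, A_2 = 2, A_3 = 6, A_4 = 5, A_5 = 1. Minimum distance d = 1.

Enumerate all 2^4 = 16 messages m ∈ F_2^4.
For each, compute codeword c = mG in F_2^7, then tally its weight.
  m = 0000 → c = 0000000, weight = 0.
  m = 1000 → c = 1001100, weight = 3.
  m = 0100 → c = 0111101, weight = 5.
  m = 1100 → c = 1110001, weight = 4.
  m = 0010 → c = 1010001, weight = 3.
  m = 1010 → c = 0011101, weight = 4.
  m = 0110 → c = 1101100, weight = 4.
  m = 1110 → c = 0100000, weight = 1.
  m = 0001 → c = 0110100, weight = 3.
  m = 1001 → c = 1111000, weight = 4.
  m = 0101 → c = 0001001, weight = 2.
  m = 1101 → c = 1000101, weight = 3.
  m = 0011 → c = 1100101, weight = 4.
  m = 1011 → c = 0101001, weight = 3.
  m = 0111 → c = 1011000, weight = 3.
  m = 1111 → c = 0010100, weight = 2.
Tally weights:
  weight 0: 1 codewords.
  weight 1: 1 codewords.
  weight 2: 2 codewords.
  weight 3: 6 codewords.
  weight 4: 5 codewords.
  weight 5: 1 codewords.
Minimum distance d = smallest w > 0 with A_w > 0 = 1.
Sanity: Σ A_w = 16 = 2^4 = 16 ✓.
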